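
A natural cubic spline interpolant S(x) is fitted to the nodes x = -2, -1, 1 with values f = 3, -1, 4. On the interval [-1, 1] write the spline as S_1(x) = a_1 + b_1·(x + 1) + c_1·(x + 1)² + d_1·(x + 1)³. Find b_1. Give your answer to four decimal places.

-1.8333

Put M_i = S'' at the i-th knot. Here h = (1, 2) and Δ = (-4, 5/2), so the interior equations h_(i-1)·M_(i-1) + 2(h_(i-1)+h_i)·M_i + h_i·M_(i+1) = 6(Δ_i − Δ_(i-1)) read
  1·M_0 + 6·M_1 + 2·M_2 = 6(Δ_1 - Δ_0) = 39
Natural end conditions: M_0 = M_2 = 0.
Solving the tridiagonal system: M_0 = 0, M_1 = 13/2, M_2 = 0.
On [-1, 1], with S_1(x) = a_1 + b_1·(x + 1) + c_1·(x + 1)² + d_1·(x + 1)³: c_1 = M_1/2 = 13/4, d_1 = (M_2 - M_1)/(6h_1) = -13/24, b_1 = Δ_1 - h_1(2M_1 + M_2)/6 = -11/6.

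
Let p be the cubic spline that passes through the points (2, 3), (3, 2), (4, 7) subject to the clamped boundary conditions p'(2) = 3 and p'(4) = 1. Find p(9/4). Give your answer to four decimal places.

3.1719

Let M_i = p''(x_i). Step sizes h_i = 1, 1; slopes of the chords Δ_i = (y_(i+1) - y_i)/h_i = -1, 5.
  1·M_0 + 4·M_1 + 1·M_2 = 6(Δ_1 - Δ_0) = 36
Clamped end conditions give two more equations: 2h_0·M_0 + h_0·M_1 = 6(Δ_0 - p'(2)) = -24 and h_1·M_1 + 2h_1·M_2 = 6(p'(4) - Δ_1) = -24.
Forward elimination and back-substitution give M_0 = -22, M_1 = 20, M_2 = -22.
On [2, 3], p(x) = 3 + 3·(x - 2) - 11·(x - 2)² + 7·(x - 2)³.
With (x - 2) = 1/4: p(9/4) = 203/64.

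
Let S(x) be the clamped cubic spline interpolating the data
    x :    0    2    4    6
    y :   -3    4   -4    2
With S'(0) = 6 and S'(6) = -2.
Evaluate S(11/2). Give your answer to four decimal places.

1.6469

Let σ_i = S''(x_i). Step sizes h_i = 2, 2, 2; slopes of the chords Δ_i = (y_(i+1) - y_i)/h_i = 7/2, -4, 3.
  2·σ_0 + 8·σ_1 + 2·σ_2 = 6(Δ_1 - Δ_0) = -45
  2·σ_1 + 8·σ_2 + 2·σ_3 = 6(Δ_2 - Δ_1) = 42
Clamped end conditions give two more equations: 2h_0·σ_0 + h_0·σ_1 = 6(Δ_0 - S'(0)) = -15 and h_2·σ_2 + 2h_2·σ_3 = 6(S'(6) - Δ_2) = -30.
Solving: σ_0 = 13/30, σ_1 = -251/30, σ_2 = 158/15, σ_3 = -383/30.
On [4, 6], S(x) = -4 + 7/30·(x - 4) + 79/15·(x - 4)² - 233/120·(x - 4)³.
With (x - 4) = 3/2: S(11/2) = 527/320.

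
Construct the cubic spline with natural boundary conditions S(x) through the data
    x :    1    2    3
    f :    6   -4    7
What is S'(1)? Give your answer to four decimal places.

-15.2500

Write M_i for S''(x_i). With h_i = 1, 1 and divided differences Δ_i = -10, 11, the continuity of S' gives the tridiagonal system
  1·M_0 + 4·M_1 + 1·M_2 = 6(Δ_1 - Δ_0) = 126
Natural end conditions: M_0 = M_2 = 0.
Solving the tridiagonal system: M_0 = 0, M_1 = 63/2, M_2 = 0.
On [1, 2], S'(x) = b_0 + 2c_0·(x - 1) + 3d_0·(x - 1)² with b_0 = Δ_0 - h_0(2M_0 + M_1)/6 = -61/4, c_0 = M_0/2 = 0, d_0 = (M_1 - M_0)/(6h_0) = 21/4. So S'(1) = -61/4.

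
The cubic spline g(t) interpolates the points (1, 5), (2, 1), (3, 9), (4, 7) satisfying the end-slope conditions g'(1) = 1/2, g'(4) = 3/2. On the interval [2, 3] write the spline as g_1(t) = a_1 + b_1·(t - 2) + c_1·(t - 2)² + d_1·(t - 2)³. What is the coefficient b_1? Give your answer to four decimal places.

Let m_i = g''(x_i). Step sizes h_i = 1, 1, 1; slopes of the chords Δ_i = (y_(i+1) - y_i)/h_i = -4, 8, -2.
  1·m_0 + 4·m_1 + 1·m_2 = 6(Δ_1 - Δ_0) = 72
  1·m_1 + 4·m_2 + 1·m_3 = 6(Δ_2 - Δ_1) = -60
Clamped end conditions give two more equations: 2h_0·m_0 + h_0·m_1 = 6(Δ_0 - g'(1)) = -27 and h_2·m_2 + 2h_2·m_3 = 6(g'(4) - Δ_2) = 21.
Solving the tridiagonal system: m_0 = -449/15, m_1 = 493/15, m_2 = -443/15, m_3 = 379/15.
On [2, 3], with g_1(t) = a_1 + b_1·(t - 2) + c_1·(t - 2)² + d_1·(t - 2)³: c_1 = m_1/2 = 493/30, d_1 = (m_2 - m_1)/(6h_1) = -52/5, b_1 = Δ_1 - h_1(2m_1 + m_2)/6 = 59/30.

1.9667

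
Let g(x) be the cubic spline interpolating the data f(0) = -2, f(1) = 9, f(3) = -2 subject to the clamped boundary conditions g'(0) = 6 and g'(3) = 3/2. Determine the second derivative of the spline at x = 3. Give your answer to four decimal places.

Let σ_i = g''(x_i). Step sizes h_i = 1, 2; slopes of the chords Δ_i = (y_(i+1) - y_i)/h_i = 11, -11/2.
  1·σ_0 + 6·σ_1 + 2·σ_2 = 6(Δ_1 - Δ_0) = -99
Clamped end conditions give two more equations: 2h_0·σ_0 + h_0·σ_1 = 6(Δ_0 - g'(0)) = 30 and h_1·σ_1 + 2h_1·σ_2 = 6(g'(3) - Δ_1) = 42.
Hence σ_0 = 30, σ_1 = -30, σ_2 = 51/2.

25.5000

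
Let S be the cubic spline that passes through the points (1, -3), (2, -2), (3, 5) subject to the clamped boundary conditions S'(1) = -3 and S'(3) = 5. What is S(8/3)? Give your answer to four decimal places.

With M_i denoting the second derivative at x_i, h_i = 1, 1, and Δ_i = (y_(i+1) − y_i)/h_i = 1, 7:
  1·M_0 + 4·M_1 + 1·M_2 = 6(Δ_1 - Δ_0) = 36
Clamped end conditions give two more equations: 2h_0·M_0 + h_0·M_1 = 6(Δ_0 - S'(1)) = 24 and h_1·M_1 + 2h_1·M_2 = 6(S'(3) - Δ_1) = -12.
Solving the tridiagonal system: M_0 = 7, M_1 = 10, M_2 = -11.
On [2, 3], S(x) = -2 + 11/2·(x - 2) + 5·(x - 2)² - 7/2·(x - 2)³.
With (x - 2) = 2/3: S(8/3) = 77/27.

2.8519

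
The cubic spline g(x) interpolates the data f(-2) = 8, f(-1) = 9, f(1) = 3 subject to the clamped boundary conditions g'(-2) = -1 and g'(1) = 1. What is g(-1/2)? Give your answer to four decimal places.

7.8750

Write σ_i for g''(x_i). With h_i = 1, 2 and divided differences Δ_i = 1, -3, the continuity of g' gives the tridiagonal system
  1·σ_0 + 6·σ_1 + 2·σ_2 = 6(Δ_1 - Δ_0) = -24
Clamped end conditions give two more equations: 2h_0·σ_0 + h_0·σ_1 = 6(Δ_0 - g'(-2)) = 12 and h_1·σ_1 + 2h_1·σ_2 = 6(g'(1) - Δ_1) = 24.
Forward elimination and back-substitution give σ_0 = 32/3, σ_1 = -28/3, σ_2 = 32/3.
On [-1, 1], g(x) = 9 - 1/3·(x + 1) - 14/3·(x + 1)² + 5/3·(x + 1)³.
With (x + 1) = 1/2: g(-1/2) = 63/8.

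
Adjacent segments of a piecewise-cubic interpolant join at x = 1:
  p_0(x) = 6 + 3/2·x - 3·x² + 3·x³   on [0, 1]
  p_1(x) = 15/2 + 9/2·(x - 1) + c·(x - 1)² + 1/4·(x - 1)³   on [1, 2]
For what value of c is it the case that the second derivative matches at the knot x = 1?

6

p_0''(x) = -6 + 18·x, so p_0''(1) = 12. On the right, p_1''(1) = 2c, so c = 6.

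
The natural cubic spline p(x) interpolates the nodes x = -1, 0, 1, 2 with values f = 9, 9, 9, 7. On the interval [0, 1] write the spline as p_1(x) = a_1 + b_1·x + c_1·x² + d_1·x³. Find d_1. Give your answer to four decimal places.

-0.6667

Let M_i = p''(x_i). Step sizes h_i = 1, 1, 1; slopes of the chords Δ_i = (y_(i+1) - y_i)/h_i = 0, 0, -2.
  1·M_0 + 4·M_1 + 1·M_2 = 6(Δ_1 - Δ_0) = 0
  1·M_1 + 4·M_2 + 1·M_3 = 6(Δ_2 - Δ_1) = -12
Natural end conditions: M_0 = M_3 = 0.
Solving the tridiagonal system: M_0 = 0, M_1 = 4/5, M_2 = -16/5, M_3 = 0.
On [0, 1], with p_1(x) = a_1 + b_1·x + c_1·x² + d_1·x³: c_1 = M_1/2 = 2/5, d_1 = (M_2 - M_1)/(6h_1) = -2/3, b_1 = Δ_1 - h_1(2M_1 + M_2)/6 = 4/15.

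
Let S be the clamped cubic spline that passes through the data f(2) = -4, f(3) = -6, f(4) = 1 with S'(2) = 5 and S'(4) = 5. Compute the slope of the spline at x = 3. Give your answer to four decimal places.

Let M_i = S''(x_i). Step sizes h_i = 1, 1; slopes of the chords Δ_i = (y_(i+1) - y_i)/h_i = -2, 7.
  1·M_0 + 4·M_1 + 1·M_2 = 6(Δ_1 - Δ_0) = 54
Clamped end conditions give two more equations: 2h_0·M_0 + h_0·M_1 = 6(Δ_0 - S'(2)) = -42 and h_1·M_1 + 2h_1·M_2 = 6(S'(4) - Δ_1) = -12.
Hence M_0 = -69/2, M_1 = 27, M_2 = -39/2.
On [3, 4], S'(x) = b_1 + 2c_1·(x - 3) + 3d_1·(x - 3)² with b_1 = Δ_1 - h_1(2M_1 + M_2)/6 = 5/4, c_1 = M_1/2 = 27/2, d_1 = (M_2 - M_1)/(6h_1) = -31/4. So S'(3) = 5/4.

1.2500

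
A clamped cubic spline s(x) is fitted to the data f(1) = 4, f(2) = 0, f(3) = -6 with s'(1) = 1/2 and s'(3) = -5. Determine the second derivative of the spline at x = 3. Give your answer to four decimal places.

3.2500

With M_i denoting the second derivative at x_i, h_i = 1, 1, and Δ_i = (y_(i+1) − y_i)/h_i = -4, -6:
  1·M_0 + 4·M_1 + 1·M_2 = 6(Δ_1 - Δ_0) = -12
Clamped end conditions give two more equations: 2h_0·M_0 + h_0·M_1 = 6(Δ_0 - s'(1)) = -27 and h_1·M_1 + 2h_1·M_2 = 6(s'(3) - Δ_1) = 6.
Solving: M_0 = -53/4, M_1 = -1/2, M_2 = 13/4.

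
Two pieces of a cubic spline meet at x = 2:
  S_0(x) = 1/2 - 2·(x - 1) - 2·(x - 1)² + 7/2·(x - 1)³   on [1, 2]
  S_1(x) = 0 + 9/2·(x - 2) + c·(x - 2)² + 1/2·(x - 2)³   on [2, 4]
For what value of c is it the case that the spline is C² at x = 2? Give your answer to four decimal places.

S_0''(x) = -4 + 21·(x - 1), so S_0''(2) = 17. On the right, S_1''(2) = 2c, so c = 17/2.

8.5000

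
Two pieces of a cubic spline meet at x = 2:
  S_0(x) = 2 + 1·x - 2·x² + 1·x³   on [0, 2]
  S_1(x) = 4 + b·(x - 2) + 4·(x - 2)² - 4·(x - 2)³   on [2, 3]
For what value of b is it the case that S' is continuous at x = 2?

5

S_0'(x) = 1 - 4·x + 3·x², so S_0'(2) = 5. On the right, S_1'(2) = b, so b = 5.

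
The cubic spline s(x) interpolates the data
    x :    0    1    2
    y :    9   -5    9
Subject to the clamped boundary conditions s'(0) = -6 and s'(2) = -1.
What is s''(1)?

79

Let m_i = s''(x_i). Step sizes h_i = 1, 1; slopes of the chords Δ_i = (y_(i+1) - y_i)/h_i = -14, 14.
  1·m_0 + 4·m_1 + 1·m_2 = 6(Δ_1 - Δ_0) = 168
Clamped end conditions give two more equations: 2h_0·m_0 + h_0·m_1 = 6(Δ_0 - s'(0)) = -48 and h_1·m_1 + 2h_1·m_2 = 6(s'(2) - Δ_1) = -90.
Solving: m_0 = -127/2, m_1 = 79, m_2 = -169/2.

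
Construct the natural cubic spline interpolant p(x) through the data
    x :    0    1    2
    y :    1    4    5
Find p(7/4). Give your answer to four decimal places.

4.8672

With m_i denoting the second derivative at x_i, h_i = 1, 1, and Δ_i = (y_(i+1) − y_i)/h_i = 3, 1:
  1·m_0 + 4·m_1 + 1·m_2 = 6(Δ_1 - Δ_0) = -12
Natural end conditions: m_0 = m_2 = 0.
Solving: m_0 = 0, m_1 = -3, m_2 = 0.
On [1, 2], p(x) = 4 + 2·(x - 1) - 3/2·(x - 1)² + 1/2·(x - 1)³.
With (x - 1) = 3/4: p(7/4) = 623/128.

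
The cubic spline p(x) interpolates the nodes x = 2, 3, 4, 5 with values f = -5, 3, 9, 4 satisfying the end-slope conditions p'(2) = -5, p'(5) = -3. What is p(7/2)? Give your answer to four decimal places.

7.7083

With M_i denoting the second derivative at x_i, h_i = 1, 1, 1, and Δ_i = (y_(i+1) − y_i)/h_i = 8, 6, -5:
  1·M_0 + 4·M_1 + 1·M_2 = 6(Δ_1 - Δ_0) = -12
  1·M_1 + 4·M_2 + 1·M_3 = 6(Δ_2 - Δ_1) = -66
Clamped end conditions give two more equations: 2h_0·M_0 + h_0·M_1 = 6(Δ_0 - p'(2)) = 78 and h_2·M_2 + 2h_2·M_3 = 6(p'(5) - Δ_2) = 12.
Hence M_0 = 656/15, M_1 = -142/15, M_2 = -268/15, M_3 = 224/15.
On [3, 4], p(x) = 3 + 182/15·(x - 3) - 71/15·(x - 3)² - 7/5·(x - 3)³.
With (x - 3) = 1/2: p(7/2) = 185/24.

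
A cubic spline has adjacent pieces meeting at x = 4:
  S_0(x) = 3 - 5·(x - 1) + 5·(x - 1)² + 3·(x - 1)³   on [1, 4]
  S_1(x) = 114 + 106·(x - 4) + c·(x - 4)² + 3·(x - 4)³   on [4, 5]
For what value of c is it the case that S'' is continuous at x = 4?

S_0''(x) = 10 + 18·(x - 1), so S_0''(4) = 64. On the right, S_1''(4) = 2c, so c = 32.

32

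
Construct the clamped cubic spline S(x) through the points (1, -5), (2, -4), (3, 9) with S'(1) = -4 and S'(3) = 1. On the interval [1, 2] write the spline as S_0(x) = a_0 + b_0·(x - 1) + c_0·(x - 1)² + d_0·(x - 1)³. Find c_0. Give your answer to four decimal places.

With σ_i denoting the second derivative at x_i, h_i = 1, 1, and Δ_i = (y_(i+1) − y_i)/h_i = 1, 13:
  1·σ_0 + 4·σ_1 + 1·σ_2 = 6(Δ_1 - Δ_0) = 72
Clamped end conditions give two more equations: 2h_0·σ_0 + h_0·σ_1 = 6(Δ_0 - S'(1)) = 30 and h_1·σ_1 + 2h_1·σ_2 = 6(S'(3) - Δ_1) = -72.
Hence σ_0 = -1/2, σ_1 = 31, σ_2 = -103/2.
On [1, 2], with S_0(x) = a_0 + b_0·(x - 1) + c_0·(x - 1)² + d_0·(x - 1)³: c_0 = σ_0/2 = -1/4, d_0 = (σ_1 - σ_0)/(6h_0) = 21/4, b_0 = Δ_0 - h_0(2σ_0 + σ_1)/6 = -4.

-0.2500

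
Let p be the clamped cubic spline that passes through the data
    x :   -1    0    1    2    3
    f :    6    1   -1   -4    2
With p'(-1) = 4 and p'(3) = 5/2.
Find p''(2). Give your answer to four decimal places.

Write σ_i for p''(x_i). With h_i = 1, 1, 1, 1 and divided differences Δ_i = -5, -2, -3, 6, the continuity of p' gives the tridiagonal system
  1·σ_0 + 4·σ_1 + 1·σ_2 = 6(Δ_1 - Δ_0) = 18
  1·σ_1 + 4·σ_2 + 1·σ_3 = 6(Δ_2 - Δ_1) = -6
  1·σ_2 + 4·σ_3 + 1·σ_4 = 6(Δ_3 - Δ_2) = 54
Clamped end conditions give two more equations: 2h_0·σ_0 + h_0·σ_1 = 6(Δ_0 - p'(-1)) = -54 and h_3·σ_3 + 2h_3·σ_4 = 6(p'(3) - Δ_3) = -21.
Forward elimination and back-substitution give σ_0 = -1959/56, σ_1 = 447/28, σ_2 = -87/8, σ_3 = 603/28, σ_4 = -1191/56.

21.5357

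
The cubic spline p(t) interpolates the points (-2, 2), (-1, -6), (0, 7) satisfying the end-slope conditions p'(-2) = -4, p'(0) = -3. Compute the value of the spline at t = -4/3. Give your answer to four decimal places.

Write M_i for p''(x_i). With h_i = 1, 1 and divided differences Δ_i = -8, 13, the continuity of p' gives the tridiagonal system
  1·M_0 + 4·M_1 + 1·M_2 = 6(Δ_1 - Δ_0) = 126
Clamped end conditions give two more equations: 2h_0·M_0 + h_0·M_1 = 6(Δ_0 - p'(-2)) = -24 and h_1·M_1 + 2h_1·M_2 = 6(p'(0) - Δ_1) = -96.
Forward elimination and back-substitution give M_0 = -43, M_1 = 62, M_2 = -79.
On [-2, -1], p(t) = 2 - 4·(t + 2) - 43/2·(t + 2)² + 35/2·(t + 2)³.
With (t + 2) = 2/3: p(-4/3) = -136/27.

-5.0370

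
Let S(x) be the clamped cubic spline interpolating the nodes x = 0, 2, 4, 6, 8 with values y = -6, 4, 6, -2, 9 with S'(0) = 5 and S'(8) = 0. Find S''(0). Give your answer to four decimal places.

0.7946

Write m_i for S''(x_i). With h_i = 2, 2, 2, 2 and divided differences Δ_i = 5, 1, -4, 11/2, the continuity of S' gives the tridiagonal system
  2·m_0 + 8·m_1 + 2·m_2 = 6(Δ_1 - Δ_0) = -24
  2·m_1 + 8·m_2 + 2·m_3 = 6(Δ_2 - Δ_1) = -30
  2·m_2 + 8·m_3 + 2·m_4 = 6(Δ_3 - Δ_2) = 57
Clamped end conditions give two more equations: 2h_0·m_0 + h_0·m_1 = 6(Δ_0 - S'(0)) = 0 and h_3·m_3 + 2h_3·m_4 = 6(S'(8) - Δ_3) = -33.
Forward elimination and back-substitution give m_0 = 89/112, m_1 = -89/56, m_2 = -103/16, m_3 = 691/56, m_4 = -1615/112.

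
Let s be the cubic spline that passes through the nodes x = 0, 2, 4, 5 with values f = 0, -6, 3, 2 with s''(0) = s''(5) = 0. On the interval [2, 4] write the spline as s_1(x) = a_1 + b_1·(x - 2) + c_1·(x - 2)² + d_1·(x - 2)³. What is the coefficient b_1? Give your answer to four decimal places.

2.0909

Let σ_i = s''(x_i). Step sizes h_i = 2, 2, 1; slopes of the chords Δ_i = (y_(i+1) - y_i)/h_i = -3, 9/2, -1.
  2·σ_0 + 8·σ_1 + 2·σ_2 = 6(Δ_1 - Δ_0) = 45
  2·σ_1 + 6·σ_2 + 1·σ_3 = 6(Δ_2 - Δ_1) = -33
Natural end conditions: σ_0 = σ_3 = 0.
Solving: σ_0 = 0, σ_1 = 84/11, σ_2 = -177/22, σ_3 = 0.
On [2, 4], with s_1(x) = a_1 + b_1·(x - 2) + c_1·(x - 2)² + d_1·(x - 2)³: c_1 = σ_1/2 = 42/11, d_1 = (σ_2 - σ_1)/(6h_1) = -115/88, b_1 = Δ_1 - h_1(2σ_1 + σ_2)/6 = 23/11.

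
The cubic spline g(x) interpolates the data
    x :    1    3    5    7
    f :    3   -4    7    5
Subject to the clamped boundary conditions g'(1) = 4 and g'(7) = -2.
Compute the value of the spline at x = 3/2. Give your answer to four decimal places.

3.0781

Put σ_i = g'' at the i-th knot. Here h = (2, 2, 2) and Δ = (-7/2, 11/2, -1), so the interior equations h_(i-1)·σ_(i-1) + 2(h_(i-1)+h_i)·σ_i + h_i·σ_(i+1) = 6(Δ_i − Δ_(i-1)) read
  2·σ_0 + 8·σ_1 + 2·σ_2 = 6(Δ_1 - Δ_0) = 54
  2·σ_1 + 8·σ_2 + 2·σ_3 = 6(Δ_2 - Δ_1) = -39
Clamped end conditions give two more equations: 2h_0·σ_0 + h_0·σ_1 = 6(Δ_0 - g'(1)) = -45 and h_2·σ_2 + 2h_2·σ_3 = 6(g'(7) - Δ_2) = -6.
Forward elimination and back-substitution give σ_0 = -18, σ_1 = 27/2, σ_2 = -9, σ_3 = 3.
On [1, 3], g(x) = 3 + 4·(x - 1) - 9·(x - 1)² + 21/8·(x - 1)³.
With (x - 1) = 1/2: g(3/2) = 197/64.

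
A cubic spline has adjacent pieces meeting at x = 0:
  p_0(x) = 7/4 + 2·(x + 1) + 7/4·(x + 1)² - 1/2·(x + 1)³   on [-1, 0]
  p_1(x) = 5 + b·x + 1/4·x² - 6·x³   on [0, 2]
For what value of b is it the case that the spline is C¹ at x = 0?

p_0'(x) = 2 + 7/2·(x + 1) - 3/2·(x + 1)², so p_0'(0) = 4. On the right, p_1'(0) = b, so b = 4.

4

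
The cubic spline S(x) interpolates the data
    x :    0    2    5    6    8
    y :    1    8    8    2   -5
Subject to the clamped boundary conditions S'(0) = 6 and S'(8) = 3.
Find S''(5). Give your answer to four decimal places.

-4.5000

Put M_i = S'' at the i-th knot. Here h = (2, 3, 1, 2) and Δ = (7/2, 0, -6, -7/2), so the interior equations h_(i-1)·M_(i-1) + 2(h_(i-1)+h_i)·M_i + h_i·M_(i+1) = 6(Δ_i − Δ_(i-1)) read
  2·M_0 + 10·M_1 + 3·M_2 = 6(Δ_1 - Δ_0) = -21
  3·M_1 + 8·M_2 + 1·M_3 = 6(Δ_2 - Δ_1) = -36
  1·M_2 + 6·M_3 + 2·M_4 = 6(Δ_3 - Δ_2) = 15
Clamped end conditions give two more equations: 2h_0·M_0 + h_0·M_1 = 6(Δ_0 - S'(0)) = -15 and h_3·M_3 + 2h_3·M_4 = 6(S'(8) - Δ_3) = 39.
Solving the tridiagonal system: M_0 = -15/4, M_1 = 0, M_2 = -9/2, M_3 = 0, M_4 = 39/4.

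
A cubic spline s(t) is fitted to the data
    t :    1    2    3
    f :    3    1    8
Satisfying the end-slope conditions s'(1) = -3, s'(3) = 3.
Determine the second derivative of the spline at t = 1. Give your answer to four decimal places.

Let M_i = s''(x_i). Step sizes h_i = 1, 1; slopes of the chords Δ_i = (y_(i+1) - y_i)/h_i = -2, 7.
  1·M_0 + 4·M_1 + 1·M_2 = 6(Δ_1 - Δ_0) = 54
Clamped end conditions give two more equations: 2h_0·M_0 + h_0·M_1 = 6(Δ_0 - s'(1)) = 6 and h_1·M_1 + 2h_1·M_2 = 6(s'(3) - Δ_1) = -24.
Hence M_0 = -15/2, M_1 = 21, M_2 = -45/2.

-7.5000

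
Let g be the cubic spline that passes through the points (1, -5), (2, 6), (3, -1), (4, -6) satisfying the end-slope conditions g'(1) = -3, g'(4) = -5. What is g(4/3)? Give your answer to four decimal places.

Write σ_i for g''(x_i). With h_i = 1, 1, 1 and divided differences Δ_i = 11, -7, -5, the continuity of g' gives the tridiagonal system
  1·σ_0 + 4·σ_1 + 1·σ_2 = 6(Δ_1 - Δ_0) = -108
  1·σ_1 + 4·σ_2 + 1·σ_3 = 6(Δ_2 - Δ_1) = 12
Clamped end conditions give two more equations: 2h_0·σ_0 + h_0·σ_1 = 6(Δ_0 - g'(1)) = 84 and h_2·σ_2 + 2h_2·σ_3 = 6(g'(4) - Δ_2) = 0.
Solving the tridiagonal system: σ_0 = 988/15, σ_1 = -716/15, σ_2 = 256/15, σ_3 = -128/15.
On [1, 2], g(x) = -5 - 3·(x - 1) + 494/15·(x - 1)² - 284/15·(x - 1)³.
With (x - 1) = 1/3: g(4/3) = -1232/405.

-3.0420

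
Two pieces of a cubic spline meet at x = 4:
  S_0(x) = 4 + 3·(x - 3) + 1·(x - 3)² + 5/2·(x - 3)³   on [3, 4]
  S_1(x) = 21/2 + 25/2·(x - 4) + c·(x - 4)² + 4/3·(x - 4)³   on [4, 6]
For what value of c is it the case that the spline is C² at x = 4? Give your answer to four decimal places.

S_0''(x) = 2 + 15·(x - 3), so S_0''(4) = 17. On the right, S_1''(4) = 2c, so c = 17/2.

8.5000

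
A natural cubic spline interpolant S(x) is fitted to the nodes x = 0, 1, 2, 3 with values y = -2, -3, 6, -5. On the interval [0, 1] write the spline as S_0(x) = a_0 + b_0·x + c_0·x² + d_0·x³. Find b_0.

-5

Let M_i = S''(x_i). Step sizes h_i = 1, 1, 1; slopes of the chords Δ_i = (y_(i+1) - y_i)/h_i = -1, 9, -11.
  1·M_0 + 4·M_1 + 1·M_2 = 6(Δ_1 - Δ_0) = 60
  1·M_1 + 4·M_2 + 1·M_3 = 6(Δ_2 - Δ_1) = -120
Natural end conditions: M_0 = M_3 = 0.
Solving the tridiagonal system: M_0 = 0, M_1 = 24, M_2 = -36, M_3 = 0.
On [0, 1], with S_0(x) = a_0 + b_0·x + c_0·x² + d_0·x³: c_0 = M_0/2 = 0, d_0 = (M_1 - M_0)/(6h_0) = 4, b_0 = Δ_0 - h_0(2M_0 + M_1)/6 = -5.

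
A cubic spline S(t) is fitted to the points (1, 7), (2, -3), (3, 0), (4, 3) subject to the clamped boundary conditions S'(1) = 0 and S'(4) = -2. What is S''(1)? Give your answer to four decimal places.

-46.1333

Write σ_i for S''(x_i). With h_i = 1, 1, 1 and divided differences Δ_i = -10, 3, 3, the continuity of S' gives the tridiagonal system
  1·σ_0 + 4·σ_1 + 1·σ_2 = 6(Δ_1 - Δ_0) = 78
  1·σ_1 + 4·σ_2 + 1·σ_3 = 6(Δ_2 - Δ_1) = 0
Clamped end conditions give two more equations: 2h_0·σ_0 + h_0·σ_1 = 6(Δ_0 - S'(1)) = -60 and h_2·σ_2 + 2h_2·σ_3 = 6(S'(4) - Δ_2) = -30.
Forward elimination and back-substitution give σ_0 = -692/15, σ_1 = 484/15, σ_2 = -74/15, σ_3 = -188/15.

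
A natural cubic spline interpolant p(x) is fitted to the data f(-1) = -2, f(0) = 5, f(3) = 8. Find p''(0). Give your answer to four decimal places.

-4.5000

Write M_i for p''(x_i). With h_i = 1, 3 and divided differences Δ_i = 7, 1, the continuity of p' gives the tridiagonal system
  1·M_0 + 8·M_1 + 3·M_2 = 6(Δ_1 - Δ_0) = -36
Natural end conditions: M_0 = M_2 = 0.
Forward elimination and back-substitution give M_0 = 0, M_1 = -9/2, M_2 = 0.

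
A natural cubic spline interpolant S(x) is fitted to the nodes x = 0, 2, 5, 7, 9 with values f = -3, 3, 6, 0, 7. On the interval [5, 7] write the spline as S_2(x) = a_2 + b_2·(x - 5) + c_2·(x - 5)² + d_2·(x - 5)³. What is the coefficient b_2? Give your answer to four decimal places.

-2.5799

Write M_i for S''(x_i). With h_i = 2, 3, 2, 2 and divided differences Δ_i = 3, 1, -3, 7/2, the continuity of S' gives the tridiagonal system
  2·M_0 + 10·M_1 + 3·M_2 = 6(Δ_1 - Δ_0) = -12
  3·M_1 + 10·M_2 + 2·M_3 = 6(Δ_2 - Δ_1) = -24
  2·M_2 + 8·M_3 + 2·M_4 = 6(Δ_3 - Δ_2) = 39
Natural end conditions: M_0 = M_4 = 0.
Solving: M_0 = 0, M_1 = -51/344, M_2 = -603/172, M_3 = 3957/688, M_4 = 0.
On [5, 7], with S_2(x) = a_2 + b_2·(x - 5) + c_2·(x - 5)² + d_2·(x - 5)³: c_2 = M_2/2 = -603/344, d_2 = (M_3 - M_2)/(6h_2) = 2123/2752, b_2 = Δ_2 - h_2(2M_2 + M_3)/6 = -1775/688.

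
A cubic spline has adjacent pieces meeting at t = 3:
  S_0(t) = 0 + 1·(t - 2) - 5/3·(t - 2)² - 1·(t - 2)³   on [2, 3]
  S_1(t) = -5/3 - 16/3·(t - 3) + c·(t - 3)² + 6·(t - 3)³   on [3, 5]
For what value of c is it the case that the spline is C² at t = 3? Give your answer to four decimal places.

-4.6667

S_0''(t) = -10/3 - 6·(t - 2), so S_0''(3) = -28/3. On the right, S_1''(3) = 2c, so c = -14/3.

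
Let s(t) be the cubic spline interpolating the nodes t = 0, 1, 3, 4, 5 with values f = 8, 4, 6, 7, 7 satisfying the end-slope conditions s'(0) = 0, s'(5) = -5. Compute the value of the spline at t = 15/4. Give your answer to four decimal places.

With m_i denoting the second derivative at x_i, h_i = 1, 2, 1, 1, and Δ_i = (y_(i+1) − y_i)/h_i = -4, 1, 1, 0:
  1·m_0 + 6·m_1 + 2·m_2 = 6(Δ_1 - Δ_0) = 30
  2·m_1 + 6·m_2 + 1·m_3 = 6(Δ_2 - Δ_1) = 0
  1·m_2 + 4·m_3 + 1·m_4 = 6(Δ_3 - Δ_2) = -6
Clamped end conditions give two more equations: 2h_0·m_0 + h_0·m_1 = 6(Δ_0 - s'(0)) = -24 and h_3·m_3 + 2h_3·m_4 = 6(s'(5) - Δ_3) = -30.
Hence m_0 = -527/32, m_1 = 143/16, m_2 = -229/64, m_3 = 115/32, m_4 = -1075/64.
On [3, 4], s(t) = 6 + 51/32·(t - 3) - 229/128·(t - 3)² + 153/128·(t - 3)³.
With (t - 3) = 3/4: s(15/4) = 54831/8192.

6.6932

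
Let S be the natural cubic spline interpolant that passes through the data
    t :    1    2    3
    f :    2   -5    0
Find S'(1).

With σ_i denoting the second derivative at x_i, h_i = 1, 1, and Δ_i = (y_(i+1) − y_i)/h_i = -7, 5:
  1·σ_0 + 4·σ_1 + 1·σ_2 = 6(Δ_1 - Δ_0) = 72
Natural end conditions: σ_0 = σ_2 = 0.
Solving the tridiagonal system: σ_0 = 0, σ_1 = 18, σ_2 = 0.
On [1, 2], S'(t) = b_0 + 2c_0·(t - 1) + 3d_0·(t - 1)² with b_0 = Δ_0 - h_0(2σ_0 + σ_1)/6 = -10, c_0 = σ_0/2 = 0, d_0 = (σ_1 - σ_0)/(6h_0) = 3. So S'(1) = -10.

-10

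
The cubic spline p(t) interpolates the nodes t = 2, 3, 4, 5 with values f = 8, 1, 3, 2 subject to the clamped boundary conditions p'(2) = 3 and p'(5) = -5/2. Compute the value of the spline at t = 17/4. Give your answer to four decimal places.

3.3359

Write σ_i for p''(x_i). With h_i = 1, 1, 1 and divided differences Δ_i = -7, 2, -1, the continuity of p' gives the tridiagonal system
  1·σ_0 + 4·σ_1 + 1·σ_2 = 6(Δ_1 - Δ_0) = 54
  1·σ_1 + 4·σ_2 + 1·σ_3 = 6(Δ_2 - Δ_1) = -18
Clamped end conditions give two more equations: 2h_0·σ_0 + h_0·σ_1 = 6(Δ_0 - p'(2)) = -60 and h_2·σ_2 + 2h_2·σ_3 = 6(p'(5) - Δ_2) = -9.
Hence σ_0 = -131/3, σ_1 = 82/3, σ_2 = -35/3, σ_3 = 4/3.
On [4, 5], p(t) = 3 + 8/3·(t - 4) - 35/6·(t - 4)² + 13/6·(t - 4)³.
With (t - 4) = 1/4: p(17/4) = 427/128.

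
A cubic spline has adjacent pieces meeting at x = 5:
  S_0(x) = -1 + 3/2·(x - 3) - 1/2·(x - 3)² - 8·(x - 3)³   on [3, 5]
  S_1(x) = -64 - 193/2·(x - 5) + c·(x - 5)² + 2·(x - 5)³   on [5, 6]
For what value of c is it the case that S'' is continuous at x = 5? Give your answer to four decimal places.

-48.5000

S_0''(x) = -1 - 48·(x - 3), so S_0''(5) = -97. On the right, S_1''(5) = 2c, so c = -97/2.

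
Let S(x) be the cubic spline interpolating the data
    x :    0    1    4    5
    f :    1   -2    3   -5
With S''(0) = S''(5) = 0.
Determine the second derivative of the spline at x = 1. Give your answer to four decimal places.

With M_i denoting the second derivative at x_i, h_i = 1, 3, 1, and Δ_i = (y_(i+1) − y_i)/h_i = -3, 5/3, -8:
  1·M_0 + 8·M_1 + 3·M_2 = 6(Δ_1 - Δ_0) = 28
  3·M_1 + 8·M_2 + 1·M_3 = 6(Δ_2 - Δ_1) = -58
Natural end conditions: M_0 = M_3 = 0.
Hence M_0 = 0, M_1 = 398/55, M_2 = -548/55, M_3 = 0.

7.2364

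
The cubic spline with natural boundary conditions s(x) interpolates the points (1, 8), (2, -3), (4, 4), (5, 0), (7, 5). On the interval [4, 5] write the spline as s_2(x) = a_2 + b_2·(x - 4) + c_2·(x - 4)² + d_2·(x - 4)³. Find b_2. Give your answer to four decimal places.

With M_i denoting the second derivative at x_i, h_i = 1, 2, 1, 2, and Δ_i = (y_(i+1) − y_i)/h_i = -11, 7/2, -4, 5/2:
  1·M_0 + 6·M_1 + 2·M_2 = 6(Δ_1 - Δ_0) = 87
  2·M_1 + 6·M_2 + 1·M_3 = 6(Δ_2 - Δ_1) = -45
  1·M_2 + 6·M_3 + 2·M_4 = 6(Δ_3 - Δ_2) = 39
Natural end conditions: M_0 = M_4 = 0.
Solving the tridiagonal system: M_0 = 0, M_1 = 1221/62, M_2 = -483/31, M_3 = 282/31, M_4 = 0.
On [4, 5], with s_2(x) = a_2 + b_2·(x - 4) + c_2·(x - 4)² + d_2·(x - 4)³: c_2 = M_2/2 = -483/62, d_2 = (M_3 - M_2)/(6h_2) = 255/62, b_2 = Δ_2 - h_2(2M_2 + M_3)/6 = -10/31.

-0.3226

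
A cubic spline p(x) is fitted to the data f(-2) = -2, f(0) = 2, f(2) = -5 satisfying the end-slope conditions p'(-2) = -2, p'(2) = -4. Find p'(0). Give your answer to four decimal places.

With m_i denoting the second derivative at x_i, h_i = 2, 2, and Δ_i = (y_(i+1) − y_i)/h_i = 2, -7/2:
  2·m_0 + 8·m_1 + 2·m_2 = 6(Δ_1 - Δ_0) = -33
Clamped end conditions give two more equations: 2h_0·m_0 + h_0·m_1 = 6(Δ_0 - p'(-2)) = 24 and h_1·m_1 + 2h_1·m_2 = 6(p'(2) - Δ_1) = -3.
Solving: m_0 = 77/8, m_1 = -29/4, m_2 = 23/8.
On [0, 2], p'(x) = b_1 + 2c_1·x + 3d_1·x² with b_1 = Δ_1 - h_1(2m_1 + m_2)/6 = 3/8, c_1 = m_1/2 = -29/8, d_1 = (m_2 - m_1)/(6h_1) = 27/32. So p'(0) = 3/8.

0.3750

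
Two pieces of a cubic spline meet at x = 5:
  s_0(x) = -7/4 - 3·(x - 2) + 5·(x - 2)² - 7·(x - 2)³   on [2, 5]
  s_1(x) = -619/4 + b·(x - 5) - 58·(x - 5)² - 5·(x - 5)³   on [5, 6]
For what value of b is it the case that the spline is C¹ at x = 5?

s_0'(x) = -3 + 10·(x - 2) - 21·(x - 2)², so s_0'(5) = -162. On the right, s_1'(5) = b, so b = -162.

-162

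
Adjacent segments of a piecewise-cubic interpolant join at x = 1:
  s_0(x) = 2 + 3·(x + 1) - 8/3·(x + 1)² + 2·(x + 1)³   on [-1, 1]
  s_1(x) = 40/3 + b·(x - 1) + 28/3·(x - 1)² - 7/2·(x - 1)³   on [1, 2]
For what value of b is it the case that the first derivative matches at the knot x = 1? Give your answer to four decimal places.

s_0'(x) = 3 - 16/3·(x + 1) + 6·(x + 1)², so s_0'(1) = 49/3. On the right, s_1'(1) = b, so b = 49/3.

16.3333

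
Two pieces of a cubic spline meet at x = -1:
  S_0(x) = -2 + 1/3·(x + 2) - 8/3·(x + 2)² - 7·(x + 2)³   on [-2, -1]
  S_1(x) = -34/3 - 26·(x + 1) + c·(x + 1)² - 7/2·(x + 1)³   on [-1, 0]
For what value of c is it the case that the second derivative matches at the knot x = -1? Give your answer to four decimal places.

S_0''(x) = -16/3 - 42·(x + 2), so S_0''(-1) = -142/3. On the right, S_1''(-1) = 2c, so c = -71/3.

-23.6667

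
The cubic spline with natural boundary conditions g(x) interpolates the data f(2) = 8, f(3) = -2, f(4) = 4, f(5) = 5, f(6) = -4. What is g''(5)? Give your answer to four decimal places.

-12.2143

Put M_i = g'' at the i-th knot. Here h = (1, 1, 1, 1) and Δ = (-10, 6, 1, -9), so the interior equations h_(i-1)·M_(i-1) + 2(h_(i-1)+h_i)·M_i + h_i·M_(i+1) = 6(Δ_i − Δ_(i-1)) read
  1·M_0 + 4·M_1 + 1·M_2 = 6(Δ_1 - Δ_0) = 96
  1·M_1 + 4·M_2 + 1·M_3 = 6(Δ_2 - Δ_1) = -30
  1·M_2 + 4·M_3 + 1·M_4 = 6(Δ_3 - Δ_2) = -60
Natural end conditions: M_0 = M_4 = 0.
Solving the tridiagonal system: M_0 = 0, M_1 = 375/14, M_2 = -78/7, M_3 = -171/14, M_4 = 0.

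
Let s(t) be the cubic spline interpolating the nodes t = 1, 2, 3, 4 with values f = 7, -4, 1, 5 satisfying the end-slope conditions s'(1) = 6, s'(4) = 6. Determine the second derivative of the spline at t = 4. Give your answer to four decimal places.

Let M_i = s''(x_i). Step sizes h_i = 1, 1, 1; slopes of the chords Δ_i = (y_(i+1) - y_i)/h_i = -11, 5, 4.
  1·M_0 + 4·M_1 + 1·M_2 = 6(Δ_1 - Δ_0) = 96
  1·M_1 + 4·M_2 + 1·M_3 = 6(Δ_2 - Δ_1) = -6
Clamped end conditions give two more equations: 2h_0·M_0 + h_0·M_1 = 6(Δ_0 - s'(1)) = -102 and h_2·M_2 + 2h_2·M_3 = 6(s'(4) - Δ_2) = 12.
Forward elimination and back-substitution give M_0 = -372/5, M_1 = 234/5, M_2 = -84/5, M_3 = 72/5.

14.4000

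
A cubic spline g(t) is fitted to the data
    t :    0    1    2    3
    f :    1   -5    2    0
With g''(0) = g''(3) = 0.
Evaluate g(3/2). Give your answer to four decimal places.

Put m_i = g'' at the i-th knot. Here h = (1, 1, 1) and Δ = (-6, 7, -2), so the interior equations h_(i-1)·m_(i-1) + 2(h_(i-1)+h_i)·m_i + h_i·m_(i+1) = 6(Δ_i − Δ_(i-1)) read
  1·m_0 + 4·m_1 + 1·m_2 = 6(Δ_1 - Δ_0) = 78
  1·m_1 + 4·m_2 + 1·m_3 = 6(Δ_2 - Δ_1) = -54
Natural end conditions: m_0 = m_3 = 0.
Solving: m_0 = 0, m_1 = 122/5, m_2 = -98/5, m_3 = 0.
On [1, 2], g(t) = -5 + 32/15·(t - 1) + 61/5·(t - 1)² - 22/3·(t - 1)³.
With (t - 1) = 1/2: g(3/2) = -9/5.

-1.8000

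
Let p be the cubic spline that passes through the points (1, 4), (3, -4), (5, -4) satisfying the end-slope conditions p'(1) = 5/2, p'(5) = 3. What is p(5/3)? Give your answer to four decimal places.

3.3148

Put σ_i = p'' at the i-th knot. Here h = (2, 2) and Δ = (-4, 0), so the interior equations h_(i-1)·σ_(i-1) + 2(h_(i-1)+h_i)·σ_i + h_i·σ_(i+1) = 6(Δ_i − Δ_(i-1)) read
  2·σ_0 + 8·σ_1 + 2·σ_2 = 6(Δ_1 - Δ_0) = 24
Clamped end conditions give two more equations: 2h_0·σ_0 + h_0·σ_1 = 6(Δ_0 - p'(1)) = -39 and h_1·σ_1 + 2h_1·σ_2 = 6(p'(5) - Δ_1) = 18.
Solving: σ_0 = -101/8, σ_1 = 23/4, σ_2 = 13/8.
On [1, 3], p(x) = 4 + 5/2·(x - 1) - 101/16·(x - 1)² + 49/32·(x - 1)³.
With (x - 1) = 2/3: p(5/3) = 179/54.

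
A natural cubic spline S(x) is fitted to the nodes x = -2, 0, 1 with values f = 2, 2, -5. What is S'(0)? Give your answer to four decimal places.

-4.6667

Let M_i = S''(x_i). Step sizes h_i = 2, 1; slopes of the chords Δ_i = (y_(i+1) - y_i)/h_i = 0, -7.
  2·M_0 + 6·M_1 + 1·M_2 = 6(Δ_1 - Δ_0) = -42
Natural end conditions: M_0 = M_2 = 0.
Solving the tridiagonal system: M_0 = 0, M_1 = -7, M_2 = 0.
On [0, 1], S'(x) = b_1 + 2c_1·x + 3d_1·x² with b_1 = Δ_1 - h_1(2M_1 + M_2)/6 = -14/3, c_1 = M_1/2 = -7/2, d_1 = (M_2 - M_1)/(6h_1) = 7/6. So S'(0) = -14/3.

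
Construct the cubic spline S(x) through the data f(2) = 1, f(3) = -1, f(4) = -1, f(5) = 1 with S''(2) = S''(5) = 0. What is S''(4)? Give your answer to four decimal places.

Put σ_i = S'' at the i-th knot. Here h = (1, 1, 1) and Δ = (-2, 0, 2), so the interior equations h_(i-1)·σ_(i-1) + 2(h_(i-1)+h_i)·σ_i + h_i·σ_(i+1) = 6(Δ_i − Δ_(i-1)) read
  1·σ_0 + 4·σ_1 + 1·σ_2 = 6(Δ_1 - Δ_0) = 12
  1·σ_1 + 4·σ_2 + 1·σ_3 = 6(Δ_2 - Δ_1) = 12
Natural end conditions: σ_0 = σ_3 = 0.
Solving: σ_0 = 0, σ_1 = 12/5, σ_2 = 12/5, σ_3 = 0.

2.4000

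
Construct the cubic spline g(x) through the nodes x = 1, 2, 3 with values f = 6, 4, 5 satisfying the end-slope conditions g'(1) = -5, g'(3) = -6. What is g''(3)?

-26

With M_i denoting the second derivative at x_i, h_i = 1, 1, and Δ_i = (y_(i+1) − y_i)/h_i = -2, 1:
  1·M_0 + 4·M_1 + 1·M_2 = 6(Δ_1 - Δ_0) = 18
Clamped end conditions give two more equations: 2h_0·M_0 + h_0·M_1 = 6(Δ_0 - g'(1)) = 18 and h_1·M_1 + 2h_1·M_2 = 6(g'(3) - Δ_1) = -42.
Solving: M_0 = 4, M_1 = 10, M_2 = -26.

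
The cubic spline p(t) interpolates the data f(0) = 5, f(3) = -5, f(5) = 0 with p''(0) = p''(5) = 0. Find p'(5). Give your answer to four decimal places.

3.6667

With σ_i denoting the second derivative at x_i, h_i = 3, 2, and Δ_i = (y_(i+1) − y_i)/h_i = -10/3, 5/2:
  3·σ_0 + 10·σ_1 + 2·σ_2 = 6(Δ_1 - Δ_0) = 35
Natural end conditions: σ_0 = σ_2 = 0.
Solving: σ_0 = 0, σ_1 = 7/2, σ_2 = 0.
On [3, 5], p'(t) = b_1 + 2c_1·(t - 3) + 3d_1·(t - 3)² with b_1 = Δ_1 - h_1(2σ_1 + σ_2)/6 = 1/6, c_1 = σ_1/2 = 7/4, d_1 = (σ_2 - σ_1)/(6h_1) = -7/24. So p'(5) = 11/3.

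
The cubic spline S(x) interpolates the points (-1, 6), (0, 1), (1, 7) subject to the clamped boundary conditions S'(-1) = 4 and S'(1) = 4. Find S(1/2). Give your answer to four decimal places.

Let m_i = S''(x_i). Step sizes h_i = 1, 1; slopes of the chords Δ_i = (y_(i+1) - y_i)/h_i = -5, 6.
  1·m_0 + 4·m_1 + 1·m_2 = 6(Δ_1 - Δ_0) = 66
Clamped end conditions give two more equations: 2h_0·m_0 + h_0·m_1 = 6(Δ_0 - S'(-1)) = -54 and h_1·m_1 + 2h_1·m_2 = 6(S'(1) - Δ_1) = -12.
Solving the tridiagonal system: m_0 = -87/2, m_1 = 33, m_2 = -45/2.
On [0, 1], S(x) = 1 - 5/4·x + 33/2·x² - 37/4·x³.
With x = 1/2: S(1/2) = 107/32.

3.3438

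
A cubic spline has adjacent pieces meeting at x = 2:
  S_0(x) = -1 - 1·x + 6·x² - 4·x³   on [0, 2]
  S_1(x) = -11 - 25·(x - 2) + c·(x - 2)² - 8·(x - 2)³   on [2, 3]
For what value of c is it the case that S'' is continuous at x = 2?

-18

S_0''(x) = 12 - 24·x, so S_0''(2) = -36. On the right, S_1''(2) = 2c, so c = -18.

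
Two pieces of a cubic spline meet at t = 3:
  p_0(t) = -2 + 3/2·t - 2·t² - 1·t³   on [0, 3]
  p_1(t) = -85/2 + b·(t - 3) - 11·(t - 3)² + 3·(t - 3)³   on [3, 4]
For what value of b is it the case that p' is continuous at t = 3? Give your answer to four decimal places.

-37.5000

p_0'(t) = 3/2 - 4·t - 3·t², so p_0'(3) = -75/2. On the right, p_1'(3) = b, so b = -75/2.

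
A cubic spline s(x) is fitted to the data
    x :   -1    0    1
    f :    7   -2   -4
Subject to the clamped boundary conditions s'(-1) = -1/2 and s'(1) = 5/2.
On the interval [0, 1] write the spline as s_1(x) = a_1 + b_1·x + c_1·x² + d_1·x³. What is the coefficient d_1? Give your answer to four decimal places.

-2.2500

With σ_i denoting the second derivative at x_i, h_i = 1, 1, and Δ_i = (y_(i+1) − y_i)/h_i = -9, -2:
  1·σ_0 + 4·σ_1 + 1·σ_2 = 6(Δ_1 - Δ_0) = 42
Clamped end conditions give two more equations: 2h_0·σ_0 + h_0·σ_1 = 6(Δ_0 - s'(-1)) = -51 and h_1·σ_1 + 2h_1·σ_2 = 6(s'(1) - Δ_1) = 27.
Forward elimination and back-substitution give σ_0 = -69/2, σ_1 = 18, σ_2 = 9/2.
On [0, 1], with s_1(x) = a_1 + b_1·x + c_1·x² + d_1·x³: c_1 = σ_1/2 = 9, d_1 = (σ_2 - σ_1)/(6h_1) = -9/4, b_1 = Δ_1 - h_1(2σ_1 + σ_2)/6 = -35/4.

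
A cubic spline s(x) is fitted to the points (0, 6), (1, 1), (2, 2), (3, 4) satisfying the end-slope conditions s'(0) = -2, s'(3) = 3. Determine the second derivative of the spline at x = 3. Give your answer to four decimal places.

Let M_i = s''(x_i). Step sizes h_i = 1, 1, 1; slopes of the chords Δ_i = (y_(i+1) - y_i)/h_i = -5, 1, 2.
  1·M_0 + 4·M_1 + 1·M_2 = 6(Δ_1 - Δ_0) = 36
  1·M_1 + 4·M_2 + 1·M_3 = 6(Δ_2 - Δ_1) = 6
Clamped end conditions give two more equations: 2h_0·M_0 + h_0·M_1 = 6(Δ_0 - s'(0)) = -18 and h_2·M_2 + 2h_2·M_3 = 6(s'(3) - Δ_2) = 6.
Solving the tridiagonal system: M_0 = -238/15, M_1 = 206/15, M_2 = -46/15, M_3 = 68/15.

4.5333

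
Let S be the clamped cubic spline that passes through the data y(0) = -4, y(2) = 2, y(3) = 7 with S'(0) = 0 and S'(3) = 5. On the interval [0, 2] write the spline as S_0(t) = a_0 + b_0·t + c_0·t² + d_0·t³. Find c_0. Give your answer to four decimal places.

Let M_i = S''(x_i). Step sizes h_i = 2, 1; slopes of the chords Δ_i = (y_(i+1) - y_i)/h_i = 3, 5.
  2·M_0 + 6·M_1 + 1·M_2 = 6(Δ_1 - Δ_0) = 12
Clamped end conditions give two more equations: 2h_0·M_0 + h_0·M_1 = 6(Δ_0 - S'(0)) = 18 and h_1·M_1 + 2h_1·M_2 = 6(S'(3) - Δ_1) = 0.
Hence M_0 = 25/6, M_1 = 2/3, M_2 = -1/3.
On [0, 2], with S_0(t) = a_0 + b_0·t + c_0·t² + d_0·t³: c_0 = M_0/2 = 25/12, d_0 = (M_1 - M_0)/(6h_0) = -7/24, b_0 = Δ_0 - h_0(2M_0 + M_1)/6 = 0.

2.0833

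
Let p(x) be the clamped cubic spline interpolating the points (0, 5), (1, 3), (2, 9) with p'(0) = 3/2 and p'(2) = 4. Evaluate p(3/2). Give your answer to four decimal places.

Put M_i = p'' at the i-th knot. Here h = (1, 1) and Δ = (-2, 6), so the interior equations h_(i-1)·M_(i-1) + 2(h_(i-1)+h_i)·M_i + h_i·M_(i+1) = 6(Δ_i − Δ_(i-1)) read
  1·M_0 + 4·M_1 + 1·M_2 = 6(Δ_1 - Δ_0) = 48
Clamped end conditions give two more equations: 2h_0·M_0 + h_0·M_1 = 6(Δ_0 - p'(0)) = -21 and h_1·M_1 + 2h_1·M_2 = 6(p'(2) - Δ_1) = -12.
Forward elimination and back-substitution give M_0 = -85/4, M_1 = 43/2, M_2 = -67/4.
On [1, 2], p(x) = 3 + 13/8·(x - 1) + 43/4·(x - 1)² - 51/8·(x - 1)³.
With (x - 1) = 1/2: p(3/2) = 365/64.

5.7031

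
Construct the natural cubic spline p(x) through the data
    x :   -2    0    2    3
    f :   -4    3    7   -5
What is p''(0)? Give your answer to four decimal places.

Let σ_i = p''(x_i). Step sizes h_i = 2, 2, 1; slopes of the chords Δ_i = (y_(i+1) - y_i)/h_i = 7/2, 2, -12.
  2·σ_0 + 8·σ_1 + 2·σ_2 = 6(Δ_1 - Δ_0) = -9
  2·σ_1 + 6·σ_2 + 1·σ_3 = 6(Δ_2 - Δ_1) = -84
Natural end conditions: σ_0 = σ_3 = 0.
Forward elimination and back-substitution give σ_0 = 0, σ_1 = 57/22, σ_2 = -327/22, σ_3 = 0.

2.5909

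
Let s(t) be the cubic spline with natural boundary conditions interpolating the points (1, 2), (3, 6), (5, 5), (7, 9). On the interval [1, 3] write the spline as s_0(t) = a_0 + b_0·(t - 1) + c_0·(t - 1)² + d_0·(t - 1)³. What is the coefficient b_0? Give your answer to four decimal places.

2.8333

With M_i denoting the second derivative at x_i, h_i = 2, 2, 2, and Δ_i = (y_(i+1) − y_i)/h_i = 2, -1/2, 2:
  2·M_0 + 8·M_1 + 2·M_2 = 6(Δ_1 - Δ_0) = -15
  2·M_1 + 8·M_2 + 2·M_3 = 6(Δ_2 - Δ_1) = 15
Natural end conditions: M_0 = M_3 = 0.
Solving: M_0 = 0, M_1 = -5/2, M_2 = 5/2, M_3 = 0.
On [1, 3], with s_0(t) = a_0 + b_0·(t - 1) + c_0·(t - 1)² + d_0·(t - 1)³: c_0 = M_0/2 = 0, d_0 = (M_1 - M_0)/(6h_0) = -5/24, b_0 = Δ_0 - h_0(2M_0 + M_1)/6 = 17/6.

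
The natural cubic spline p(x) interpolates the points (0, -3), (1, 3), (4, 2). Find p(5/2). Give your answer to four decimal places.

5.1719

Put σ_i = p'' at the i-th knot. Here h = (1, 3) and Δ = (6, -1/3), so the interior equations h_(i-1)·σ_(i-1) + 2(h_(i-1)+h_i)·σ_i + h_i·σ_(i+1) = 6(Δ_i − Δ_(i-1)) read
  1·σ_0 + 8·σ_1 + 3·σ_2 = 6(Δ_1 - Δ_0) = -38
Natural end conditions: σ_0 = σ_2 = 0.
Solving: σ_0 = 0, σ_1 = -19/4, σ_2 = 0.
On [1, 4], p(x) = 3 + 53/12·(x - 1) - 19/8·(x - 1)² + 19/72·(x - 1)³.
With (x - 1) = 3/2: p(5/2) = 331/64.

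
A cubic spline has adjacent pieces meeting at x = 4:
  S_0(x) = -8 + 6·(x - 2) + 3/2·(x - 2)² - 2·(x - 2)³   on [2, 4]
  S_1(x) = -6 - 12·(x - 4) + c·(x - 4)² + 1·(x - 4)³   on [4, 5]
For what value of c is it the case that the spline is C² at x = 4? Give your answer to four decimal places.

-10.5000

S_0''(x) = 3 - 12·(x - 2), so S_0''(4) = -21. On the right, S_1''(4) = 2c, so c = -21/2.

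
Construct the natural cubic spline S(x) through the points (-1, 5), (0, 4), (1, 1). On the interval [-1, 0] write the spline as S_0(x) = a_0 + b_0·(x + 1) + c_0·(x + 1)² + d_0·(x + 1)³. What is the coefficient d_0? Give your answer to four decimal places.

-0.5000

Write σ_i for S''(x_i). With h_i = 1, 1 and divided differences Δ_i = -1, -3, the continuity of S' gives the tridiagonal system
  1·σ_0 + 4·σ_1 + 1·σ_2 = 6(Δ_1 - Δ_0) = -12
Natural end conditions: σ_0 = σ_2 = 0.
Forward elimination and back-substitution give σ_0 = 0, σ_1 = -3, σ_2 = 0.
On [-1, 0], with S_0(x) = a_0 + b_0·(x + 1) + c_0·(x + 1)² + d_0·(x + 1)³: c_0 = σ_0/2 = 0, d_0 = (σ_1 - σ_0)/(6h_0) = -1/2, b_0 = Δ_0 - h_0(2σ_0 + σ_1)/6 = -1/2.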